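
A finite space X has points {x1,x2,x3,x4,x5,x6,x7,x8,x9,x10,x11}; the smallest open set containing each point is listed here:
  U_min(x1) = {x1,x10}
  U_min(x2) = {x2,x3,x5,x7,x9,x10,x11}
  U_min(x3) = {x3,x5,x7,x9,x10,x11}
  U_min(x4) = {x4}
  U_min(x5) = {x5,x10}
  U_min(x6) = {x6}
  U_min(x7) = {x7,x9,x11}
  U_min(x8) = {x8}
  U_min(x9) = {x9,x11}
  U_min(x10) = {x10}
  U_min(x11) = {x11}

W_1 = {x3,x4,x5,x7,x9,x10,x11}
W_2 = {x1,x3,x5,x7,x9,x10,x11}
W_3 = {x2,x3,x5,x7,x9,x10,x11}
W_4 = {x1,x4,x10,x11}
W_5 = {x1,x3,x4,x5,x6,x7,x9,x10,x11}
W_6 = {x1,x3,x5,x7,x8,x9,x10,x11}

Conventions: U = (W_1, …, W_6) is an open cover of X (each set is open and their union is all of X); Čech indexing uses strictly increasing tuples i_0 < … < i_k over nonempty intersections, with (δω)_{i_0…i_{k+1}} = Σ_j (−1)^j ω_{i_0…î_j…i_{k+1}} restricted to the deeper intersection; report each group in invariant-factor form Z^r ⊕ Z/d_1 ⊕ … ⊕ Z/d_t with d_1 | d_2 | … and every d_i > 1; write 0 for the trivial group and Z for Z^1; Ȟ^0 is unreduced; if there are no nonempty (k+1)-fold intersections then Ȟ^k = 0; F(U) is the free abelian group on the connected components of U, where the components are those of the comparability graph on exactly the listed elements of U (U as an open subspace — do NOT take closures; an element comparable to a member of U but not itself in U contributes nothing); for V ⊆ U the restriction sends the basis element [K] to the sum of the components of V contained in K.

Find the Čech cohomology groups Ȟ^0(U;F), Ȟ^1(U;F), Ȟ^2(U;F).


Ȟ^0 ≅ Z^4; Ȟ^1 ≅ 0; Ȟ^2 ≅ 0

nerve simplices:
  W12={x3,x5,x7,x9,x10,x11} W13={x3,x5,x7,x9,x10,x11} W14={x4,x10,x11} W15={x3,x4,x5,x7,x9,x10,x11} W16={x3,x5,x7,x9,x10,x11} W23={x3,x5,x7,x9,x10,x11} W24={x1,x10,x11} W25={x1,x3,x5,x7,x9,x10,x11} W26={x1,x3,x5,x7,x9,x10,x11} W34={x10,x11} W35={x3,x5,x7,x9,x10,x11} W36={x3,x5,x7,x9,x10,x11} W45={x1,x4,x10,x11} W46={x1,x10,x11} W56={x1,x3,x5,x7,x9,x10,x11}
  W123={x3,x5,x7,x9,x10,x11} W124={x10,x11} W125={x3,x5,x7,x9,x10,x11} W126={x3,x5,x7,x9,x10,x11} W134={x10,x11} W135={x3,x5,x7,x9,x10,x11} W136={x3,x5,x7,x9,x10,x11} W145={x4,x10,x11} W146={x10,x11} W156={x3,x5,x7,x9,x10,x11} W234={x10,x11} W235={x3,x5,x7,x9,x10,x11} W236={x3,x5,x7,x9,x10,x11} W245={x1,x10,x11} W246={x1,x10,x11} W256={x1,x3,x5,x7,x9,x10,x11} W345={x10,x11} W346={x10,x11} W356={x3,x5,x7,x9,x10,x11} W456={x1,x10,x11}
  W1234={x10,x11} W1235={x3,x5,x7,x9,x10,x11} W1236={x3,x5,x7,x9,x10,x11} W1245={x10,x11} W1246={x10,x11} W1256={x3,x5,x7,x9,x10,x11} W1345={x10,x11} W1346={x10,x11} W1356={x3,x5,x7,x9,x10,x11} W1456={x10,x11} W2345={x10,x11} W2346={x10,x11} W2356={x3,x5,x7,x9,x10,x11} W2456={x1,x10,x11} W3456={x10,x11}
  W12345={x10,x11} W12346={x10,x11} W12356={x3,x5,x7,x9,x10,x11} W12456={x10,x11} W13456={x10,x11} W23456={x10,x11}
  W123456={x10,x11}
components per intersection:
  W1: {x3,x5,x7,x9,x10,x11} {x4}
  W2: {x1,x3,x5,x7,x9,x10,x11}
  W3: {x2,x3,x5,x7,x9,x10,x11}
  W4: {x1,x10} {x4} {x11}
  W5: {x1,x3,x5,x7,x9,x10,x11} {x4} {x6}
  W6: {x1,x3,x5,x7,x9,x10,x11} {x8}
  W12: {x3,x5,x7,x9,x10,x11}
  W13: {x3,x5,x7,x9,x10,x11}
  W14: {x4} {x10} {x11}
  W15: {x3,x5,x7,x9,x10,x11} {x4}
  W16: {x3,x5,x7,x9,x10,x11}
  W23: {x3,x5,x7,x9,x10,x11}
  W24: {x1,x10} {x11}
  W25: {x1,x3,x5,x7,x9,x10,x11}
  W26: {x1,x3,x5,x7,x9,x10,x11}
  W34: {x10} {x11}
  W35: {x3,x5,x7,x9,x10,x11}
  W36: {x3,x5,x7,x9,x10,x11}
  W45: {x1,x10} {x4} {x11}
  W46: {x1,x10} {x11}
  W56: {x1,x3,x5,x7,x9,x10,x11}
  W123: {x3,x5,x7,x9,x10,x11}
  W124: {x10} {x11}
  W125: {x3,x5,x7,x9,x10,x11}
  W126: {x3,x5,x7,x9,x10,x11}
  W134: {x10} {x11}
  W135: {x3,x5,x7,x9,x10,x11}
  W136: {x3,x5,x7,x9,x10,x11}
  W145: {x4} {x10} {x11}
  W146: {x10} {x11}
  W156: {x3,x5,x7,x9,x10,x11}
  W234: {x10} {x11}
  W235: {x3,x5,x7,x9,x10,x11}
  W236: {x3,x5,x7,x9,x10,x11}
  W245: {x1,x10} {x11}
  W246: {x1,x10} {x11}
  W256: {x1,x3,x5,x7,x9,x10,x11}
  W345: {x10} {x11}
  W346: {x10} {x11}
  W356: {x3,x5,x7,x9,x10,x11}
  W456: {x1,x10} {x11}
  W1234: {x10} {x11}
  W1235: {x3,x5,x7,x9,x10,x11}
  W1236: {x3,x5,x7,x9,x10,x11}
  W1245: {x10} {x11}
  W1246: {x10} {x11}
  W1256: {x3,x5,x7,x9,x10,x11}
  W1345: {x10} {x11}
  W1346: {x10} {x11}
  W1356: {x3,x5,x7,x9,x10,x11}
  W1456: {x10} {x11}
  W2345: {x10} {x11}
  W2346: {x10} {x11}
  W2356: {x3,x5,x7,x9,x10,x11}
  W2456: {x1,x10} {x11}
  W3456: {x10} {x11}
  W12345: {x10} {x11}
  W12346: {x10} {x11}
  W12356: {x3,x5,x7,x9,x10,x11}
  W12456: {x10} {x11}
  W13456: {x10} {x11}
  W23456: {x10} {x11}
  W123456: {x10} {x11}
C dims 12,23,31,25; δ0: rk 8, SNF 1^8; δ1: rk 15, SNF 1^15; δ2: rk 16, SNF 1^16
degree 0: 12−8−0 = 4 → Ȟ^0 ≅ Z^4
degree 1: 23−15−8 = 0 → Ȟ^1 ≅ 0
degree 2: 31−16−15 = 0 → Ȟ^2 ≅ 0


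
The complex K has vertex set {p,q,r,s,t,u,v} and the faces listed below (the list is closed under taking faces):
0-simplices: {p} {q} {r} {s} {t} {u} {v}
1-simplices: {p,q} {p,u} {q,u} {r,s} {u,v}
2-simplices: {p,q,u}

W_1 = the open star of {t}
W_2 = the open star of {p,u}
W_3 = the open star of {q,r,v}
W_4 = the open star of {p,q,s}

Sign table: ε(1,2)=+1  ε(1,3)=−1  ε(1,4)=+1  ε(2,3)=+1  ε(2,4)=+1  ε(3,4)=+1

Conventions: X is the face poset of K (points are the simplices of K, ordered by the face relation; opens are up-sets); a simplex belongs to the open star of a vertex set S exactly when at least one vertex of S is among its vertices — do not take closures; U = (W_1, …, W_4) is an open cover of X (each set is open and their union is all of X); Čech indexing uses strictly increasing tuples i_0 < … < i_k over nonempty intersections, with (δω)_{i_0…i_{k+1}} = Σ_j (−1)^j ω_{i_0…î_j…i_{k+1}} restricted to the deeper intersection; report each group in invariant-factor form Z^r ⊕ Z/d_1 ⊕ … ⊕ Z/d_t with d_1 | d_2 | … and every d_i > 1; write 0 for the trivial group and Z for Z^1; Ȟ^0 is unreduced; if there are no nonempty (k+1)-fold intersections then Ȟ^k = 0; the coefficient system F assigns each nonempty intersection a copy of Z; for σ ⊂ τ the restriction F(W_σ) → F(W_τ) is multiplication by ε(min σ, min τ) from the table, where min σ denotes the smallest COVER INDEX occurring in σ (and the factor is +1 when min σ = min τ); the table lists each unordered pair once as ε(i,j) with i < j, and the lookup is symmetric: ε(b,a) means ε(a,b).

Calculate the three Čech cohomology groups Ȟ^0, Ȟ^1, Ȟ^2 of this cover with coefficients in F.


nerve simplices:
  W1={{t}} W2={{p},{u},{p,q},{p,u},{q,u},{u,v},{p,q,u}} W3={{q},{r},{v},{p,q},{q,u},{r,s},{u,v},{p,q,u}} W4={{p},{q},{s},{p,q},{p,u},{q,u},{r,s},{p,q,u}}
  W23={{p,q},{q,u},{u,v},{p,q,u}} W24={{p},{p,q},{p,u},{q,u},{p,q,u}} W34={{q},{p,q},{q,u},{r,s},{p,q,u}}
  W234={{p,q},{q,u},{p,q,u}}
C dims 4,3,1; δ0: rk 2, SNF 1^2; δ1: rk 1, SNF 1^1
degree 0: 4−2−0 = 2 → Ȟ^0 ≅ Z^2
degree 1: 3−1−2 = 0 → Ȟ^1 ≅ 0
degree 2: 1−0−1 = 0 → Ȟ^2 ≅ 0

Ȟ^0 = Z^2; Ȟ^1 = 0; Ȟ^2 = 0


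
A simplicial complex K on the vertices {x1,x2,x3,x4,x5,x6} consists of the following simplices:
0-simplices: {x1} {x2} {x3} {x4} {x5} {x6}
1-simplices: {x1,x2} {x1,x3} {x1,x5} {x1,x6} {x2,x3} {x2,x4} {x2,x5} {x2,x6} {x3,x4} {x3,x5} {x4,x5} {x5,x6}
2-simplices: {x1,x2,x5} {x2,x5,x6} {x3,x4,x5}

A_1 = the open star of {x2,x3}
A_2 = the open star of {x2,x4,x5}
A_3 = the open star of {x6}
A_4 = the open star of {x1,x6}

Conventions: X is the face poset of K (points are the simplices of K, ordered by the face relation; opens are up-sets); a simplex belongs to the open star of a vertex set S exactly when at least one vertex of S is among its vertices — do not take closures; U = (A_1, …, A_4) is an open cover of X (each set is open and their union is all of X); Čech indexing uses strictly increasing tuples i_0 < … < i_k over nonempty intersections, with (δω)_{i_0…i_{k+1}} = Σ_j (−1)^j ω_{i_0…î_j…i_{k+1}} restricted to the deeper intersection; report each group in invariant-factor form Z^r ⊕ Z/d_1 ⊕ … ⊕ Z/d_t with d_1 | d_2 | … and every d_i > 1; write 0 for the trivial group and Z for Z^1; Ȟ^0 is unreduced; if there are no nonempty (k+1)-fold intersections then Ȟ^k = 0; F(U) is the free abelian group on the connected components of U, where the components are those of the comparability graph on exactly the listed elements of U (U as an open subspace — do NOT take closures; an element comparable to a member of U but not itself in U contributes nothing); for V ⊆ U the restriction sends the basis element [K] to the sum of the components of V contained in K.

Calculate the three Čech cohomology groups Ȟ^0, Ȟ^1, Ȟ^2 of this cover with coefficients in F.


intersection data:
  A1={{x2},{x3},{x1,x2},{x1,x3},{x2,x3},{x2,x4},{x2,x5},{x2,x6},{x3,x4},{x3,x5},{x1,x2,x5},{x2,x5,x6},{x3,x4,x5}} A2={{x2},{x4},{x5},{x1,x2},{x1,x5},{x2,x3},{x2,x4},{x2,x5},{x2,x6},{x3,x4},{x3,x5},{x4,x5},{x5,x6},{x1,x2,x5},{x2,x5,x6},{x3,x4,x5}} A3={{x6},{x1,x6},{x2,x6},{x5,x6},{x2,x5,x6}} A4={{x1},{x6},{x1,x2},{x1,x3},{x1,x5},{x1,x6},{x2,x6},{x5,x6},{x1,x2,x5},{x2,x5,x6}}
  A12={{x2},{x1,x2},{x2,x3},{x2,x4},{x2,x5},{x2,x6},{x3,x4},{x3,x5},{x1,x2,x5},{x2,x5,x6},{x3,x4,x5}} A13={{x2,x6},{x2,x5,x6}} A14={{x1,x2},{x1,x3},{x2,x6},{x1,x2,x5},{x2,x5,x6}} A23={{x2,x6},{x5,x6},{x2,x5,x6}} A24={{x1,x2},{x1,x5},{x2,x6},{x5,x6},{x1,x2,x5},{x2,x5,x6}} A34={{x6},{x1,x6},{x2,x6},{x5,x6},{x2,x5,x6}}
  A123={{x2,x6},{x2,x5,x6}} A124={{x1,x2},{x2,x6},{x1,x2,x5},{x2,x5,x6}} A134={{x2,x6},{x2,x5,x6}} A234={{x2,x6},{x5,x6},{x2,x5,x6}}
  A1234={{x2,x6},{x2,x5,x6}}
components per intersection:
  A1: {{x2},{x3},{x1,x2},{x1,x3},{x2,x3},{x2,x4},{x2,x5},{x2,x6},{x3,x4},{x3,x5},{x1,x2,x5},{x2,x5,x6},{x3,x4,x5}}
  A2: {{x2},{x4},{x5},{x1,x2},{x1,x5},{x2,x3},{x2,x4},{x2,x5},{x2,x6},{x3,x4},{x3,x5},{x4,x5},{x5,x6},{x1,x2,x5},{x2,x5,x6},{x3,x4,x5}}
  A3: {{x6},{x1,x6},{x2,x6},{x5,x6},{x2,x5,x6}}
  A4: {{x1},{x6},{x1,x2},{x1,x3},{x1,x5},{x1,x6},{x2,x6},{x5,x6},{x1,x2,x5},{x2,x5,x6}}
  A12: {{x2},{x1,x2},{x2,x3},{x2,x4},{x2,x5},{x2,x6},{x1,x2,x5},{x2,x5,x6}} {{x3,x4},{x3,x5},{x3,x4,x5}}
  A13: {{x2,x6},{x2,x5,x6}}
  A14: {{x1,x2},{x1,x2,x5}} {{x1,x3}} {{x2,x6},{x2,x5,x6}}
  A23: {{x2,x6},{x5,x6},{x2,x5,x6}}
  A24: {{x1,x2},{x1,x5},{x1,x2,x5}} {{x2,x6},{x5,x6},{x2,x5,x6}}
  A34: {{x6},{x1,x6},{x2,x6},{x5,x6},{x2,x5,x6}}
  A123: {{x2,x6},{x2,x5,x6}}
  A124: {{x1,x2},{x1,x2,x5}} {{x2,x6},{x2,x5,x6}}
  A134: {{x2,x6},{x2,x5,x6}}
  A234: {{x2,x6},{x5,x6},{x2,x5,x6}}
  A1234: {{x2,x6},{x2,x5,x6}}
C dims 4,10,5,1; δ0: rk 3, SNF 1^3; δ1: rk 4, SNF 1^4; δ2: rk 1, SNF 1^1
Ȟ^0 = (4 − 3) − 0 = 1, so Ȟ^0 ≅ Z
Ȟ^1 = (10 − 4) − 3 = 3, so Ȟ^1 ≅ Z^3
Ȟ^2 = (5 − 1) − 4 = 0, so Ȟ^2 ≅ 0

Ȟ^0 = Z, Ȟ^1 = Z^3, Ȟ^2 = 0


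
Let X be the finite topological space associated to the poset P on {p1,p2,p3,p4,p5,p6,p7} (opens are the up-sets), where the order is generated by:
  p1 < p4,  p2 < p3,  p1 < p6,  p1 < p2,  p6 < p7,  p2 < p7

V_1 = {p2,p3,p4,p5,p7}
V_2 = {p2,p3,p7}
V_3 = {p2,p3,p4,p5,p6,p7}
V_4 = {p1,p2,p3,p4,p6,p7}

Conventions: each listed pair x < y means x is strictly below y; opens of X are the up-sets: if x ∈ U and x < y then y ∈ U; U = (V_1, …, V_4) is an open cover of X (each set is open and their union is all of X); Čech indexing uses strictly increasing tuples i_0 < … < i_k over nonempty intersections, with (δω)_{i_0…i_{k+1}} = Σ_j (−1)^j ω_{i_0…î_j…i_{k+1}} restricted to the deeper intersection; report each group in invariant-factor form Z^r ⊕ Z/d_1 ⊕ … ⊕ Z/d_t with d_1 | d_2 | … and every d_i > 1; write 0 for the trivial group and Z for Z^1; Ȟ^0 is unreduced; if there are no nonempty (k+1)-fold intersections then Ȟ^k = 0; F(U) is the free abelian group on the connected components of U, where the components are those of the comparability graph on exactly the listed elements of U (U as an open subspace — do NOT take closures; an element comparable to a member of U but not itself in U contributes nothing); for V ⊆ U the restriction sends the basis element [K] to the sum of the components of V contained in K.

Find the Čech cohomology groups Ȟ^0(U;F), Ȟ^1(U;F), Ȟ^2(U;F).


cover nerve:
  V12={p2,p3,p7} V13={p2,p3,p4,p5,p7} V14={p2,p3,p4,p7} V23={p2,p3,p7} V24={p2,p3,p7} V34={p2,p3,p4,p6,p7}
  V123={p2,p3,p7} V124={p2,p3,p7} V134={p2,p3,p4,p7} V234={p2,p3,p7}
  V1234={p2,p3,p7}
components per intersection:
  V1: {p2,p3,p7} {p4} {p5}
  V2: {p2,p3,p7}
  V3: {p2,p3,p6,p7} {p4} {p5}
  V4: {p1,p2,p3,p4,p6,p7}
  V12: {p2,p3,p7}
  V13: {p2,p3,p7} {p4} {p5}
  V14: {p2,p3,p7} {p4}
  V23: {p2,p3,p7}
  V24: {p2,p3,p7}
  V34: {p2,p3,p6,p7} {p4}
  V123: {p2,p3,p7}
  V124: {p2,p3,p7}
  V134: {p2,p3,p7} {p4}
  V234: {p2,p3,p7}
  V1234: {p2,p3,p7}
C dims 8,10,5,1; δ0: rk 6, SNF 1^6; δ1: rk 4, SNF 1^4; δ2: rk 1, SNF 1^1
Ȟ^0: (8−6)−0=2 ⇒ Z^2
Ȟ^1: (10−4)−6=0 ⇒ 0
Ȟ^2: (5−1)−4=0 ⇒ 0

Ȟ^0(U;F) ≅ Z^2, Ȟ^1(U;F) ≅ 0, Ȟ^2(U;F) ≅ 0


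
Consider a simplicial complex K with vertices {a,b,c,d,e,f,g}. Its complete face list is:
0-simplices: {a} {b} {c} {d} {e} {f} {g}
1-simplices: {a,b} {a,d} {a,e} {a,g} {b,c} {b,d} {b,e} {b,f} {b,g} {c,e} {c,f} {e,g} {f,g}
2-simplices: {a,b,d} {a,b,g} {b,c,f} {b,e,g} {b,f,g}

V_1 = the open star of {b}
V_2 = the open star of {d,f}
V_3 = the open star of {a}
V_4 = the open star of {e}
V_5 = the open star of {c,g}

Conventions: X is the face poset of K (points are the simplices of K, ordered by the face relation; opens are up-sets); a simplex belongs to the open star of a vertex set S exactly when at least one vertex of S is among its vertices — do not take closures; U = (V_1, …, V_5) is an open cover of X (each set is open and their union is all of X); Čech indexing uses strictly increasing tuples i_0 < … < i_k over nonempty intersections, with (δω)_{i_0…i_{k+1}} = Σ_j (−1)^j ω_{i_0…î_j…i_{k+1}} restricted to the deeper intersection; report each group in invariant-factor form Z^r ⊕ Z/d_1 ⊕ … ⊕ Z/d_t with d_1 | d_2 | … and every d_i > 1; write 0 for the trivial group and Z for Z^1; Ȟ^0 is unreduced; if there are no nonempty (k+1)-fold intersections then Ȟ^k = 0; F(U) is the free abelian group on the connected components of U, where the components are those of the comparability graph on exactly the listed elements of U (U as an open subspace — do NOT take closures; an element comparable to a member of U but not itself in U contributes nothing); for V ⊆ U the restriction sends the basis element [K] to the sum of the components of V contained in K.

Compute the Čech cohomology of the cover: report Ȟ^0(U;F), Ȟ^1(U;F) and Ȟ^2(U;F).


Ȟ^0 = Z; Ȟ^1 = Z^2; Ȟ^2 = 0

cover nerve:
  V1={{b},{a,b},{b,c},{b,d},{b,e},{b,f},{b,g},{a,b,d},{a,b,g},{b,c,f},{b,e,g},{b,f,g}} V2={{d},{f},{a,d},{b,d},{b,f},{c,f},{f,g},{a,b,d},{b,c,f},{b,f,g}} V3={{a},{a,b},{a,d},{a,e},{a,g},{a,b,d},{a,b,g}} V4={{e},{a,e},{b,e},{c,e},{e,g},{b,e,g}} V5={{c},{g},{a,g},{b,c},{b,g},{c,e},{c,f},{e,g},{f,g},{a,b,g},{b,c,f},{b,e,g},{b,f,g}}
  V12={{b,d},{b,f},{a,b,d},{b,c,f},{b,f,g}} V13={{a,b},{a,b,d},{a,b,g}} V14={{b,e},{b,e,g}} V15={{b,c},{b,g},{a,b,g},{b,c,f},{b,e,g},{b,f,g}} V23={{a,d},{a,b,d}} V25={{c,f},{f,g},{b,c,f},{b,f,g}} V34={{a,e}} V35={{a,g},{a,b,g}} V45={{c,e},{e,g},{b,e,g}}
  V123={{a,b,d}} V125={{b,c,f},{b,f,g}} V135={{a,b,g}} V145={{b,e,g}}
components per intersection:
  V1: {{b},{a,b},{b,c},{b,d},{b,e},{b,f},{b,g},{a,b,d},{a,b,g},{b,c,f},{b,e,g},{b,f,g}}
  V2: {{d},{a,d},{b,d},{a,b,d}} {{f},{b,f},{c,f},{f,g},{b,c,f},{b,f,g}}
  V3: {{a},{a,b},{a,d},{a,e},{a,g},{a,b,d},{a,b,g}}
  V4: {{e},{a,e},{b,e},{c,e},{e,g},{b,e,g}}
  V5: {{c},{b,c},{c,e},{c,f},{b,c,f}} {{g},{a,g},{b,g},{e,g},{f,g},{a,b,g},{b,e,g},{b,f,g}}
  V12: {{b,d},{a,b,d}} {{b,f},{b,c,f},{b,f,g}}
  V13: {{a,b},{a,b,d},{a,b,g}}
  V14: {{b,e},{b,e,g}}
  V15: {{b,c},{b,c,f}} {{b,g},{a,b,g},{b,e,g},{b,f,g}}
  V23: {{a,d},{a,b,d}}
  V25: {{c,f},{b,c,f}} {{f,g},{b,f,g}}
  V34: {{a,e}}
  V35: {{a,g},{a,b,g}}
  V45: {{c,e}} {{e,g},{b,e,g}}
  V123: {{a,b,d}}
  V125: {{b,c,f}} {{b,f,g}}
  V135: {{a,b,g}}
  V145: {{b,e,g}}
C dims 7,13,5; δ0: rk 6, SNF 1^6; δ1: rk 5, SNF 1^5
Ȟ^0: (7−6)−0=1 ⇒ Z
Ȟ^1: (13−5)−6=2 ⇒ Z^2
Ȟ^2: (5−0)−5=0 ⇒ 0


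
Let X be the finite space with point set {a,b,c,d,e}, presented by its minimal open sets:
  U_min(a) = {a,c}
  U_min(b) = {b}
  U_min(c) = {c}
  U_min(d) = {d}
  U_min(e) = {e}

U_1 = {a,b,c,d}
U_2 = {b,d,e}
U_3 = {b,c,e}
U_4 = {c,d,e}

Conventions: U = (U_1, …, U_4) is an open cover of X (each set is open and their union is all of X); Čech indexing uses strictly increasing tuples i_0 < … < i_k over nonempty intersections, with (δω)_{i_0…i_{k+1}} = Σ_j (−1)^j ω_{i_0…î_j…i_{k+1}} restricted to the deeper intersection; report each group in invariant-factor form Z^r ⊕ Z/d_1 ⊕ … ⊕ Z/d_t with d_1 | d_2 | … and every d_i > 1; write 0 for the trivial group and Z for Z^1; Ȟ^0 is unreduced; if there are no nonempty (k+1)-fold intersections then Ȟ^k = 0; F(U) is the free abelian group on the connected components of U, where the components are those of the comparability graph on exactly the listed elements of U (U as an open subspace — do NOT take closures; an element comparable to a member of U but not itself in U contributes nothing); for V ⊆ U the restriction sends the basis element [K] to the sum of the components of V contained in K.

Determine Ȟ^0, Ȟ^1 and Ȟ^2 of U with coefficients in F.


nonempty overlaps:
  U12={b,d} U13={b,c} U14={c,d} U23={b,e} U24={d,e} U34={c,e}
  U123={b} U124={d} U134={c} U234={e}
components per intersection:
  U1: {a,c} {b} {d}
  U2: {b} {d} {e}
  U3: {b} {c} {e}
  U4: {c} {d} {e}
  U12: {b} {d}
  U13: {b} {c}
  U14: {c} {d}
  U23: {b} {e}
  U24: {d} {e}
  U34: {c} {e}
  U123: {b}
  U124: {d}
  U134: {c}
  U234: {e}
C dims 12,12,4; δ0: rk 8, SNF 1^8; δ1: rk 4, SNF 1^4
degree 0: 12−8−0 = 4 → Ȟ^0 ≅ Z^4
degree 1: 12−4−8 = 0 → Ȟ^1 ≅ 0
degree 2: 4−0−4 = 0 → Ȟ^2 ≅ 0

Ȟ^0 = Z^4, Ȟ^1 = 0, Ȟ^2 = 0


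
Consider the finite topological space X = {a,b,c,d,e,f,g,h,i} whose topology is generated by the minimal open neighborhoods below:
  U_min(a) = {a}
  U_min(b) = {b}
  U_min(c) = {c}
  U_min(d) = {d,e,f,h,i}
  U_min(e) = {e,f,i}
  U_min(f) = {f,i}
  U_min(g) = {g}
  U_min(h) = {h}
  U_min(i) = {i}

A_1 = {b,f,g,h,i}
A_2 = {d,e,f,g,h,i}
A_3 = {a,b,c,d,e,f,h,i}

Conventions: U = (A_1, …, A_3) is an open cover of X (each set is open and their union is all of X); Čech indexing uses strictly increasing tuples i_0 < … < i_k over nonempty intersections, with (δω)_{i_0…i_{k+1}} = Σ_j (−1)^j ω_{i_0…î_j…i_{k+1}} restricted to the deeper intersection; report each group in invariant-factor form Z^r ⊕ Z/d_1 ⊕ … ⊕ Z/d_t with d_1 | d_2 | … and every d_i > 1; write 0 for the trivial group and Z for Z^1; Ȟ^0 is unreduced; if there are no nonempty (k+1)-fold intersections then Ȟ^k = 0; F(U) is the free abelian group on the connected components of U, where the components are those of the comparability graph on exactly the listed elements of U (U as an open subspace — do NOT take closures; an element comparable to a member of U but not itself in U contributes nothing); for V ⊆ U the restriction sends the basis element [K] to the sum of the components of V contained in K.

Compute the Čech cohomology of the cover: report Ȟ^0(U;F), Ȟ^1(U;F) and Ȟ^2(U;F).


Ȟ^0 = Z^5; Ȟ^1 = 0; Ȟ^2 = 0

intersection data:
  A12={f,g,h,i} A13={b,f,h,i} A23={d,e,f,h,i}
  A123={f,h,i}
components per intersection:
  A1: {b} {f,i} {g} {h}
  A2: {d,e,f,h,i} {g}
  A3: {a} {b} {c} {d,e,f,h,i}
  A12: {f,i} {g} {h}
  A13: {b} {f,i} {h}
  A23: {d,e,f,h,i}
  A123: {f,i} {h}
C dims 10,7,2; δ0: rk 5, SNF 1^5; δ1: rk 2, SNF 1^2
Ȟ^0 = (10 − 5) − 0 = 5, so Ȟ^0 ≅ Z^5
Ȟ^1 = (7 − 2) − 5 = 0, so Ȟ^1 ≅ 0
Ȟ^2 = (2 − 0) − 2 = 0, so Ȟ^2 ≅ 0


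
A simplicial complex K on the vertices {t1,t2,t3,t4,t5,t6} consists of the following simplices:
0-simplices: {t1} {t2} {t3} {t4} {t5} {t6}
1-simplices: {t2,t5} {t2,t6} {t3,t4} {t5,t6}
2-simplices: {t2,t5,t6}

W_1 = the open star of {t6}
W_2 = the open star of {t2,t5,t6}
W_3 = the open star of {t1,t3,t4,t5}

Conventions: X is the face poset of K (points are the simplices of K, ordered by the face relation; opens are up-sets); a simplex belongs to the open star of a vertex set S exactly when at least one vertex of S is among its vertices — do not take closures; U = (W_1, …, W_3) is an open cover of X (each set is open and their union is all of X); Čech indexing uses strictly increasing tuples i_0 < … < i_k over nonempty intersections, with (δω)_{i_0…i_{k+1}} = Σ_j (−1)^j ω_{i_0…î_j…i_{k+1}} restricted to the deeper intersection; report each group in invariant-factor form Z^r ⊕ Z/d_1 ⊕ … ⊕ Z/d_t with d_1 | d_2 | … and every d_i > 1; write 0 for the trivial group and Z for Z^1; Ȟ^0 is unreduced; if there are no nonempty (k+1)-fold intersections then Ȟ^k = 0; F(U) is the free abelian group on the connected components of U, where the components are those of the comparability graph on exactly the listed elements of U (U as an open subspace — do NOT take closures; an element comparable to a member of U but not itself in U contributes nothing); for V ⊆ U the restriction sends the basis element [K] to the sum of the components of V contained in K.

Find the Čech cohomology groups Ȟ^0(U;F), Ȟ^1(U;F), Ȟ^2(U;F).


Ȟ^0(U;F) ≅ Z^3; Ȟ^1(U;F) ≅ 0; Ȟ^2(U;F) ≅ 0

cover nerve:
  W1={{t6},{t2,t6},{t5,t6},{t2,t5,t6}} W2={{t2},{t5},{t6},{t2,t5},{t2,t6},{t5,t6},{t2,t5,t6}} W3={{t1},{t3},{t4},{t5},{t2,t5},{t3,t4},{t5,t6},{t2,t5,t6}}
  W12={{t6},{t2,t6},{t5,t6},{t2,t5,t6}} W13={{t5,t6},{t2,t5,t6}} W23={{t5},{t2,t5},{t5,t6},{t2,t5,t6}}
  W123={{t5,t6},{t2,t5,t6}}
components per intersection:
  W1: {{t6},{t2,t6},{t5,t6},{t2,t5,t6}}
  W2: {{t2},{t5},{t6},{t2,t5},{t2,t6},{t5,t6},{t2,t5,t6}}
  W3: {{t1}} {{t3},{t4},{t3,t4}} {{t5},{t2,t5},{t5,t6},{t2,t5,t6}}
  W12: {{t6},{t2,t6},{t5,t6},{t2,t5,t6}}
  W13: {{t5,t6},{t2,t5,t6}}
  W23: {{t5},{t2,t5},{t5,t6},{t2,t5,t6}}
  W123: {{t5,t6},{t2,t5,t6}}
C dims 5,3,1; δ0: rk 2, SNF 1^2; δ1: rk 1, SNF 1^1
Ȟ^0: (5−2)−0=3 ⇒ Z^3
Ȟ^1: (3−1)−2=0 ⇒ 0
Ȟ^2: (1−0)−1=0 ⇒ 0


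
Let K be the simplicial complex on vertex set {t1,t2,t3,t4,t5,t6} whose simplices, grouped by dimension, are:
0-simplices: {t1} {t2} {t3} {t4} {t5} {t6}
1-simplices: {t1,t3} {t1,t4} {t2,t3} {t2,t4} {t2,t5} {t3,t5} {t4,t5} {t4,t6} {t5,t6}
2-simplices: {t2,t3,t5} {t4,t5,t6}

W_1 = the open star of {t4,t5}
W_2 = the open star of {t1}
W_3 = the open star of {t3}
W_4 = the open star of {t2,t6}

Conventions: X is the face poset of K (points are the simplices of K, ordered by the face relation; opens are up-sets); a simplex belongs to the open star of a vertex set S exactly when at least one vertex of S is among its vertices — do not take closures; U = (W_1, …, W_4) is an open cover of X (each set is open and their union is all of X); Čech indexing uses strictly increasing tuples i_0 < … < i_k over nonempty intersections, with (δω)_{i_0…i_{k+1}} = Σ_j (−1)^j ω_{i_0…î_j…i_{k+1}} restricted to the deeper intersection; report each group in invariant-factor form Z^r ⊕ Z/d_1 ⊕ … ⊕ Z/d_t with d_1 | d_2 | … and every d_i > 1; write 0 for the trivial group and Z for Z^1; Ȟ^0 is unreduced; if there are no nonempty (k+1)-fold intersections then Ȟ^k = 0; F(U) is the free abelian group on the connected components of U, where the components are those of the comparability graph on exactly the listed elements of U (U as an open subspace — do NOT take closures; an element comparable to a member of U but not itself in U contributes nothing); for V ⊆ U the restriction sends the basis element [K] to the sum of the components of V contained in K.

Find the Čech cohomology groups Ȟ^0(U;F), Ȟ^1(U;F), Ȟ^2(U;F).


nerve simplices:
  W1={{t4},{t5},{t1,t4},{t2,t4},{t2,t5},{t3,t5},{t4,t5},{t4,t6},{t5,t6},{t2,t3,t5},{t4,t5,t6}} W2={{t1},{t1,t3},{t1,t4}} W3={{t3},{t1,t3},{t2,t3},{t3,t5},{t2,t3,t5}} W4={{t2},{t6},{t2,t3},{t2,t4},{t2,t5},{t4,t6},{t5,t6},{t2,t3,t5},{t4,t5,t6}}
  W12={{t1,t4}} W13={{t3,t5},{t2,t3,t5}} W14={{t2,t4},{t2,t5},{t4,t6},{t5,t6},{t2,t3,t5},{t4,t5,t6}} W23={{t1,t3}} W34={{t2,t3},{t2,t3,t5}}
  W134={{t2,t3,t5}}
components per intersection:
  W1: {{t4},{t5},{t1,t4},{t2,t4},{t2,t5},{t3,t5},{t4,t5},{t4,t6},{t5,t6},{t2,t3,t5},{t4,t5,t6}}
  W2: {{t1},{t1,t3},{t1,t4}}
  W3: {{t3},{t1,t3},{t2,t3},{t3,t5},{t2,t3,t5}}
  W4: {{t2},{t2,t3},{t2,t4},{t2,t5},{t2,t3,t5}} {{t6},{t4,t6},{t5,t6},{t4,t5,t6}}
  W12: {{t1,t4}}
  W13: {{t3,t5},{t2,t3,t5}}
  W14: {{t2,t4}} {{t2,t5},{t2,t3,t5}} {{t4,t6},{t5,t6},{t4,t5,t6}}
  W23: {{t1,t3}}
  W34: {{t2,t3},{t2,t3,t5}}
  W134: {{t2,t3,t5}}
C dims 5,7,1; δ0: rk 4, SNF 1^4; δ1: rk 1, SNF 1^1
degree 0: 5−4−0 = 1 → Ȟ^0 ≅ Z
degree 1: 7−1−4 = 2 → Ȟ^1 ≅ Z^2
degree 2: 1−0−1 = 0 → Ȟ^2 ≅ 0

Ȟ^0 ≅ Z, Ȟ^1 ≅ Z^2 and Ȟ^2 ≅ 0


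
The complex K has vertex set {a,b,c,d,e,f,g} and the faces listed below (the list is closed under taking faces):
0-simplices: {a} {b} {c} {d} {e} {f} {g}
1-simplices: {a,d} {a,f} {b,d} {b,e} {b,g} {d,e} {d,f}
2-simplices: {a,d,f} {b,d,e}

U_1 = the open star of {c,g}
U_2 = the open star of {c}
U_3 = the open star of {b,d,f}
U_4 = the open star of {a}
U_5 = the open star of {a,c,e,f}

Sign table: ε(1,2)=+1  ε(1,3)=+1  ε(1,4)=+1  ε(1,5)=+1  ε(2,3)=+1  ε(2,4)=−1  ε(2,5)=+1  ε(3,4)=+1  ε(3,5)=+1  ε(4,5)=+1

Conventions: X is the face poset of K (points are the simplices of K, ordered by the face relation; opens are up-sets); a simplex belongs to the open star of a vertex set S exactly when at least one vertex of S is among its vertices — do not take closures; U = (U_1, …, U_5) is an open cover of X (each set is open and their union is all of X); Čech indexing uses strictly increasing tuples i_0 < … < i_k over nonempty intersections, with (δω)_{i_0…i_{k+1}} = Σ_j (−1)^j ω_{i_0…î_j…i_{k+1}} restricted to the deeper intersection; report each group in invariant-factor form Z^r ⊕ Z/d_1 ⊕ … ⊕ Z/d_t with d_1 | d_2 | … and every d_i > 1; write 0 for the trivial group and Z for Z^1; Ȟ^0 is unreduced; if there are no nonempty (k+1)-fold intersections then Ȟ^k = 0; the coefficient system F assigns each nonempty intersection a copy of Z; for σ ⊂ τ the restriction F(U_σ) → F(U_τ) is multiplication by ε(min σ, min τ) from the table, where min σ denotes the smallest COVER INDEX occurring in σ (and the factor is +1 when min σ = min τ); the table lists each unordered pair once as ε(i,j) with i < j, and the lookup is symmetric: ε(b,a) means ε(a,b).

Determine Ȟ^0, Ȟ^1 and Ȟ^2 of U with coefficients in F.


nerve of the cover:
  U1={{c},{g},{b,g}} U2={{c}} U3={{b},{d},{f},{a,d},{a,f},{b,d},{b,e},{b,g},{d,e},{d,f},{a,d,f},{b,d,e}} U4={{a},{a,d},{a,f},{a,d,f}} U5={{a},{c},{e},{f},{a,d},{a,f},{b,e},{d,e},{d,f},{a,d,f},{b,d,e}}
  U12={{c}} U13={{b,g}} U15={{c}} U25={{c}} U34={{a,d},{a,f},{a,d,f}} U35={{f},{a,d},{a,f},{b,e},{d,e},{d,f},{a,d,f},{b,d,e}} U45={{a},{a,d},{a,f},{a,d,f}}
  U125={{c}} U345={{a,d},{a,f},{a,d,f}}
C dims 5,7,2; δ0: rk 4, SNF 1^4; δ1: rk 2, SNF 1^2
Ȟ^0 = (5 − 4) − 0 = 1, so Ȟ^0 ≅ Z
Ȟ^1 = (7 − 2) − 4 = 1, so Ȟ^1 ≅ Z
Ȟ^2 = (2 − 0) − 2 = 0, so Ȟ^2 ≅ 0

Ȟ^0 = Z, Ȟ^1 = Z and Ȟ^2 = 0


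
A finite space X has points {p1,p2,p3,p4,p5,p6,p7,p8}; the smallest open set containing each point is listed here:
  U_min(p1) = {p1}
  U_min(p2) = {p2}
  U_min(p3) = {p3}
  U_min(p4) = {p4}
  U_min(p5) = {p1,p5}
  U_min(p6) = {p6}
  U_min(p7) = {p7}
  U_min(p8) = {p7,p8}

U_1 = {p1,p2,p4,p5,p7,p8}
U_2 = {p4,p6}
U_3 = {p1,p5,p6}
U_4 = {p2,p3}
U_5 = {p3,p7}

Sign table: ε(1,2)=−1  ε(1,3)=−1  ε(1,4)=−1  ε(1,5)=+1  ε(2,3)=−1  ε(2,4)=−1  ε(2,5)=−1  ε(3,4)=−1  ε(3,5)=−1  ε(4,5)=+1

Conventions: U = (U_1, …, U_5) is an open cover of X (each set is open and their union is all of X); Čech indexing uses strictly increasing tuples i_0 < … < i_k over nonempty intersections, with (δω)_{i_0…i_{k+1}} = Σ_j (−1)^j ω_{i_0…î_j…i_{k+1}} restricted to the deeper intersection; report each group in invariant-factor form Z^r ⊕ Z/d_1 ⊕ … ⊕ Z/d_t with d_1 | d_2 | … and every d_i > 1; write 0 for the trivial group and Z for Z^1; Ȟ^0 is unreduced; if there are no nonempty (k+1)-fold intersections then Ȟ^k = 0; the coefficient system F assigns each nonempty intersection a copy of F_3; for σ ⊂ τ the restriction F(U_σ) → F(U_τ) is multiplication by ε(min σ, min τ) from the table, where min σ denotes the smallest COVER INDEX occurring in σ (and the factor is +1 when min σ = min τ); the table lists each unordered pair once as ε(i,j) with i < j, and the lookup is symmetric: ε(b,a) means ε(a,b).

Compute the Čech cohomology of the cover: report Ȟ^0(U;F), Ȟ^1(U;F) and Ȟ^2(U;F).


Ȟ^0 = 0, Ȟ^1 = Z/3, Ȟ^2 = 0

nerve simplices:
  U12={p4} U13={p1,p5} U14={p2} U15={p7} U23={p6} U45={p3}
C dims 5,6; δ0: rk_F3 5
degree 0: 5−5−0 = 0 → Ȟ^0 ≅ 0
degree 1: 6−0−5 = 1 → Ȟ^1 ≅ Z/3
degree 2: 0−0−0 = 0 → Ȟ^2 ≅ 0


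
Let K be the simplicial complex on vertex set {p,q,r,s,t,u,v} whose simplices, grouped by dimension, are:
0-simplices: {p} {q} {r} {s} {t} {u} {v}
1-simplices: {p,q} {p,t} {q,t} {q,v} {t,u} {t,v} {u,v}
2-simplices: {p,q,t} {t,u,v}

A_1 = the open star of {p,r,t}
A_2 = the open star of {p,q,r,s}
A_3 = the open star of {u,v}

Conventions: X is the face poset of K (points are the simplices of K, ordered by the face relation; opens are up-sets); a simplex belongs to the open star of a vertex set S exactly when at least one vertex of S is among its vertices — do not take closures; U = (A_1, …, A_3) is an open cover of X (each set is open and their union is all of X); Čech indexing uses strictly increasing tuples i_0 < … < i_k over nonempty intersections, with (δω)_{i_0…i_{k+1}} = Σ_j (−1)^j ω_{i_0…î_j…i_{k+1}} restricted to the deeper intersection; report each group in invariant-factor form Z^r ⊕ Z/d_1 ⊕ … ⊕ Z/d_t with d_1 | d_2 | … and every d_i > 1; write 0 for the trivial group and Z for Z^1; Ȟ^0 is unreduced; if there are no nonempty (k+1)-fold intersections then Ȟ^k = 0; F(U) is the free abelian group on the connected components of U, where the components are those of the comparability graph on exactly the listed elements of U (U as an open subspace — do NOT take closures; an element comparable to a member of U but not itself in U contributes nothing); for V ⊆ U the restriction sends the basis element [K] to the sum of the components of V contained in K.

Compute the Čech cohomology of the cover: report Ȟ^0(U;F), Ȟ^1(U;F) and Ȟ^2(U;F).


nonempty intersections:
  A1={{p},{r},{t},{p,q},{p,t},{q,t},{t,u},{t,v},{p,q,t},{t,u,v}} A2={{p},{q},{r},{s},{p,q},{p,t},{q,t},{q,v},{p,q,t}} A3={{u},{v},{q,v},{t,u},{t,v},{u,v},{t,u,v}}
  A12={{p},{r},{p,q},{p,t},{q,t},{p,q,t}} A13={{t,u},{t,v},{t,u,v}} A23={{q,v}}
components per intersection:
  A1: {{p},{t},{p,q},{p,t},{q,t},{t,u},{t,v},{p,q,t},{t,u,v}} {{r}}
  A2: {{p},{q},{p,q},{p,t},{q,t},{q,v},{p,q,t}} {{r}} {{s}}
  A3: {{u},{v},{q,v},{t,u},{t,v},{u,v},{t,u,v}}
  A12: {{p},{p,q},{p,t},{q,t},{p,q,t}} {{r}}
  A13: {{t,u},{t,v},{t,u,v}}
  A23: {{q,v}}
C dims 6,4; δ0: rk 3, SNF 1^3
Ȟ^0: (6−3)−0=3 ⇒ Z^3
Ȟ^1: (4−0)−3=1 ⇒ Z
Ȟ^2: (0−0)−0=0 ⇒ 0

Ȟ^0 = Z^3; Ȟ^1 = Z; Ȟ^2 = 0


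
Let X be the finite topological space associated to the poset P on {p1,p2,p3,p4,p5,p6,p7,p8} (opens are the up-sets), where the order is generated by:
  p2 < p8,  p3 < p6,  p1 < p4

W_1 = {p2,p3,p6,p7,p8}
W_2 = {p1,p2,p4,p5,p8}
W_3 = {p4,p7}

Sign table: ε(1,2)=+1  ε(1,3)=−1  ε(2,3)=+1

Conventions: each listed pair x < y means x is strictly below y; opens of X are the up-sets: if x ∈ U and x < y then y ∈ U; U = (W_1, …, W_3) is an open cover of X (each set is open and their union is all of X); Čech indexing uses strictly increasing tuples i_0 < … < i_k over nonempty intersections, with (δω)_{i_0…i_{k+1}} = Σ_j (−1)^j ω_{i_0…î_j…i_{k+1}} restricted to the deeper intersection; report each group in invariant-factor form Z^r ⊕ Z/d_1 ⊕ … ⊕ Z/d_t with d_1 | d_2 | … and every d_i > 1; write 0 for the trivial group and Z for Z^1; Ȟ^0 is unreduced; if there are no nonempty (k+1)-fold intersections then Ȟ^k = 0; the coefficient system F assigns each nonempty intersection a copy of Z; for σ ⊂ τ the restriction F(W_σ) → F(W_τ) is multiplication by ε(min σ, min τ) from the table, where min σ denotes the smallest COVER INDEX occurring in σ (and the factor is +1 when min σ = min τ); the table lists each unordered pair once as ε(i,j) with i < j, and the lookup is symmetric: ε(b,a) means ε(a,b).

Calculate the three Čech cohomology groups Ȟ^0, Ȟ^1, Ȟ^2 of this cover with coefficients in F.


intersection data:
  W12={p2,p8} W13={p7} W23={p4}
C dims 3,3; δ0: rk 3, SNF 1^2·2
Ȟ^0 = (3 − 3) − 0 = 0, so Ȟ^0 ≅ 0
Ȟ^1 = (3 − 0) − 3 = 0 plus torsion [2], so Ȟ^1 ≅ Z/2
Ȟ^2 = (0 − 0) − 0 = 0, so Ȟ^2 ≅ 0

Ȟ^0 = 0; Ȟ^1 = Z/2; Ȟ^2 = 0


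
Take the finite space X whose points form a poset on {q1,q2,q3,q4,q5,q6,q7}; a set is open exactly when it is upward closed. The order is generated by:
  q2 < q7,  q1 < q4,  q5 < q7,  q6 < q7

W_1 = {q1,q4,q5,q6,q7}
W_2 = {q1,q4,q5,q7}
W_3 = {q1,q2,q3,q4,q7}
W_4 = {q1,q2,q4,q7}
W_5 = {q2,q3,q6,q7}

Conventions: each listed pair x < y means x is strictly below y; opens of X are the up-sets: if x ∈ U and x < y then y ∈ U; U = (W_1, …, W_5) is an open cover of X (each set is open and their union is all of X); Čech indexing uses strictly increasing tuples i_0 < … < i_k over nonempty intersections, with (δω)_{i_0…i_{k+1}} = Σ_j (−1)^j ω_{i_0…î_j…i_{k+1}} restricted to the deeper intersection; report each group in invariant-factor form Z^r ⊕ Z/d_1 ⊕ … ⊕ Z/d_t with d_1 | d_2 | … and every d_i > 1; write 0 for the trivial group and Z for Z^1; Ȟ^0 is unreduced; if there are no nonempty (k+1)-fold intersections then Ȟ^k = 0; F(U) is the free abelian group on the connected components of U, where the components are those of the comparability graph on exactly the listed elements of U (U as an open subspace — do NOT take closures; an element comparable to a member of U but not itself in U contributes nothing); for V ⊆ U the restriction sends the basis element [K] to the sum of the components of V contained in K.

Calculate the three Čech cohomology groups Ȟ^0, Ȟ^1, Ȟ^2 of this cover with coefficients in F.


nonempty intersections:
  W12={q1,q4,q5,q7} W13={q1,q4,q7} W14={q1,q4,q7} W15={q6,q7} W23={q1,q4,q7} W24={q1,q4,q7} W25={q7} W34={q1,q2,q4,q7} W35={q2,q3,q7} W45={q2,q7}
  W123={q1,q4,q7} W124={q1,q4,q7} W125={q7} W134={q1,q4,q7} W135={q7} W145={q7} W234={q1,q4,q7} W235={q7} W245={q7} W345={q2,q7}
  W1234={q1,q4,q7} W1235={q7} W1245={q7} W1345={q7} W2345={q7}
  W12345={q7}
components per intersection:
  W1: {q1,q4} {q5,q6,q7}
  W2: {q1,q4} {q5,q7}
  W3: {q1,q4} {q2,q7} {q3}
  W4: {q1,q4} {q2,q7}
  W5: {q2,q6,q7} {q3}
  W12: {q1,q4} {q5,q7}
  W13: {q1,q4} {q7}
  W14: {q1,q4} {q7}
  W15: {q6,q7}
  W23: {q1,q4} {q7}
  W24: {q1,q4} {q7}
  W25: {q7}
  W34: {q1,q4} {q2,q7}
  W35: {q2,q7} {q3}
  W45: {q2,q7}
  W123: {q1,q4} {q7}
  W124: {q1,q4} {q7}
  W125: {q7}
  W134: {q1,q4} {q7}
  W135: {q7}
  W145: {q7}
  W234: {q1,q4} {q7}
  W235: {q7}
  W245: {q7}
  W345: {q2,q7}
  W1234: {q1,q4} {q7}
  W1235: {q7}
  W1245: {q7}
  W1345: {q7}
  W2345: {q7}
  W12345: {q7}
C dims 11,17,14,6; δ0: rk 8, SNF 1^8; δ1: rk 9, SNF 1^9; δ2: rk 5, SNF 1^5
Ȟ^0: (11−8)−0=3 ⇒ Z^3
Ȟ^1: (17−9)−8=0 ⇒ 0
Ȟ^2: (14−5)−9=0 ⇒ 0

Ȟ^0(U;F) ≅ Z^3,  Ȟ^1(U;F) ≅ 0,  Ȟ^2(U;F) ≅ 0


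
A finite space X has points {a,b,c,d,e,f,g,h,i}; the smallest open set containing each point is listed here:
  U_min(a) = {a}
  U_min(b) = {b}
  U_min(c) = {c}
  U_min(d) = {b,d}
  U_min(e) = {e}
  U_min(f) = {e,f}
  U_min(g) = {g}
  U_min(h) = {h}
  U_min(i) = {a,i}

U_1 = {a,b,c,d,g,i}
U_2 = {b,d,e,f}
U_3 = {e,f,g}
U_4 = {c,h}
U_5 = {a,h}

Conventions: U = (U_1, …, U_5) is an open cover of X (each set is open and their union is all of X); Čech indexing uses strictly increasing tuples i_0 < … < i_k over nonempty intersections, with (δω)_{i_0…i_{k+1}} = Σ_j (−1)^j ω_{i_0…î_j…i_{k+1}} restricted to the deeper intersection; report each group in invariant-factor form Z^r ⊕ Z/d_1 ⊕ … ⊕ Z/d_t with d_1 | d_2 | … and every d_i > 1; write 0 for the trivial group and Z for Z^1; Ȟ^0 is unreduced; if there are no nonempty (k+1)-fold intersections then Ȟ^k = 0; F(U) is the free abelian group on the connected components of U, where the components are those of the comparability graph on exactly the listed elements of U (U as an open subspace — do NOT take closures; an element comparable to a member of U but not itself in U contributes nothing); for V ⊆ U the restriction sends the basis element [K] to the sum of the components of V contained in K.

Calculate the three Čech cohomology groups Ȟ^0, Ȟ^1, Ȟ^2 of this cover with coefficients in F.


Ȟ^0 ≅ Z^6,  Ȟ^1 ≅ 0,  Ȟ^2 ≅ 0

nerve simplices:
  U12={b,d} U13={g} U14={c} U15={a} U23={e,f} U45={h}
components per intersection:
  U1: {a,i} {b,d} {c} {g}
  U2: {b,d} {e,f}
  U3: {e,f} {g}
  U4: {c} {h}
  U5: {a} {h}
  U12: {b,d}
  U13: {g}
  U14: {c}
  U15: {a}
  U23: {e,f}
  U45: {h}
C dims 12,6; δ0: rk 6, SNF 1^6
degree 0: 12−6−0 = 6 → Ȟ^0 ≅ Z^6
degree 1: 6−0−6 = 0 → Ȟ^1 ≅ 0
degree 2: 0−0−0 = 0 → Ȟ^2 ≅ 0


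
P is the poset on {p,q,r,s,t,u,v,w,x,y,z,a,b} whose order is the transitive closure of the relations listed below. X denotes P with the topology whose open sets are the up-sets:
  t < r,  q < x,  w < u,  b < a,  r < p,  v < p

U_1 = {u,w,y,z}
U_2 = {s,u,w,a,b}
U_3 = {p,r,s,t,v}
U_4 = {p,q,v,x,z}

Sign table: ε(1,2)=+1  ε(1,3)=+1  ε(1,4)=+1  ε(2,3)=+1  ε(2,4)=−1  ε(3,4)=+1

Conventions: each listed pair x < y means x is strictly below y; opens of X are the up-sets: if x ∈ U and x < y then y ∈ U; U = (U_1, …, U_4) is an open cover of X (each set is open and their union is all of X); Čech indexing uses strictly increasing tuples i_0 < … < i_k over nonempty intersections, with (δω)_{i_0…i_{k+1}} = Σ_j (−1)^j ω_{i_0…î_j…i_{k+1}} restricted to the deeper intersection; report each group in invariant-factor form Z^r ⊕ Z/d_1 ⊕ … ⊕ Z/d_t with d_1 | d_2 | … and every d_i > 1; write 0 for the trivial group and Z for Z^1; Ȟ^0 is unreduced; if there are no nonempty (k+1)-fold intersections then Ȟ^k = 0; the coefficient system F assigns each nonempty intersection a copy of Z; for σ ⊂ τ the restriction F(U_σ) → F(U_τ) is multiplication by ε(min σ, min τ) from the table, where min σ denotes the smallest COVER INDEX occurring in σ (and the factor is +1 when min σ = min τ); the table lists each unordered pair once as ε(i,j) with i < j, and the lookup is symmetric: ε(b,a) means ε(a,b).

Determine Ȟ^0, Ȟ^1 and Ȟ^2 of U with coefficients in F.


intersection data:
  U12={u,w} U14={z} U23={s} U34={p,v}
C dims 4,4; δ0: rk 3, SNF 1^3
Ȟ^0 = (4 − 3) − 0 = 1, so Ȟ^0 ≅ Z
Ȟ^1 = (4 − 0) − 3 = 1, so Ȟ^1 ≅ Z
Ȟ^2 = (0 − 0) − 0 = 0, so Ȟ^2 ≅ 0

Ȟ^0 ≅ Z,  Ȟ^1 ≅ Z,  Ȟ^2 ≅ 0


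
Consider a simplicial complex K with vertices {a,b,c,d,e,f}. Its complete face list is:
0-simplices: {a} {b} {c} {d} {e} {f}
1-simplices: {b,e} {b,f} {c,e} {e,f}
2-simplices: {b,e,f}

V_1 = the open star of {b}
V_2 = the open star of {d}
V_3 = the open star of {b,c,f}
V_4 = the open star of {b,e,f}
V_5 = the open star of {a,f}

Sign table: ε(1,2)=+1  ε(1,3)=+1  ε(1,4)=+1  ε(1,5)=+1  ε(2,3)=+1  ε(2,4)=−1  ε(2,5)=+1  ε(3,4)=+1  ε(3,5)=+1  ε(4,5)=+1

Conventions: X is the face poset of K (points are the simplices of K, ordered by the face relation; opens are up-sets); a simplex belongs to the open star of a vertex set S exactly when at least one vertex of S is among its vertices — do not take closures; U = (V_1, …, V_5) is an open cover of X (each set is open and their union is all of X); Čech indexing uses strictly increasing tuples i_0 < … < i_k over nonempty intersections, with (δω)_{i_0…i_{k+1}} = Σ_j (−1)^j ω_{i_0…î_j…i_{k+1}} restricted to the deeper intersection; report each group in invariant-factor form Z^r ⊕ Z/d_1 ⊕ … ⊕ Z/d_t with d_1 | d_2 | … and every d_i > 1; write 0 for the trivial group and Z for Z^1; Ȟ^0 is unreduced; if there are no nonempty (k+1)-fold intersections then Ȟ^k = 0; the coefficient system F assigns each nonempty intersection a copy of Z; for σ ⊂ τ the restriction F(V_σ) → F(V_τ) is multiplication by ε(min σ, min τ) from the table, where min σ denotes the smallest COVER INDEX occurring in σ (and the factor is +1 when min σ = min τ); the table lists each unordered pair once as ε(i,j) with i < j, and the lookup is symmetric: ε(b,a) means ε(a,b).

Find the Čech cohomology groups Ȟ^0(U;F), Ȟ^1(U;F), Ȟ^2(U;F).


nonempty overlaps:
  V1={{b},{b,e},{b,f},{b,e,f}} V2={{d}} V3={{b},{c},{f},{b,e},{b,f},{c,e},{e,f},{b,e,f}} V4={{b},{e},{f},{b,e},{b,f},{c,e},{e,f},{b,e,f}} V5={{a},{f},{b,f},{e,f},{b,e,f}}
  V13={{b},{b,e},{b,f},{b,e,f}} V14={{b},{b,e},{b,f},{b,e,f}} V15={{b,f},{b,e,f}} V34={{b},{f},{b,e},{b,f},{c,e},{e,f},{b,e,f}} V35={{f},{b,f},{e,f},{b,e,f}} V45={{f},{b,f},{e,f},{b,e,f}}
  V134={{b},{b,e},{b,f},{b,e,f}} V135={{b,f},{b,e,f}} V145={{b,f},{b,e,f}} V345={{f},{b,f},{e,f},{b,e,f}}
  V1345={{b,f},{b,e,f}}
C dims 5,6,4,1; δ0: rk 3, SNF 1^3; δ1: rk 3, SNF 1^3; δ2: rk 1, SNF 1^1
degree 0: 5−3−0 = 2 → Ȟ^0 ≅ Z^2
degree 1: 6−3−3 = 0 → Ȟ^1 ≅ 0
degree 2: 4−1−3 = 0 → Ȟ^2 ≅ 0

Ȟ^0 = Z^2, Ȟ^1 = 0, Ȟ^2 = 0
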